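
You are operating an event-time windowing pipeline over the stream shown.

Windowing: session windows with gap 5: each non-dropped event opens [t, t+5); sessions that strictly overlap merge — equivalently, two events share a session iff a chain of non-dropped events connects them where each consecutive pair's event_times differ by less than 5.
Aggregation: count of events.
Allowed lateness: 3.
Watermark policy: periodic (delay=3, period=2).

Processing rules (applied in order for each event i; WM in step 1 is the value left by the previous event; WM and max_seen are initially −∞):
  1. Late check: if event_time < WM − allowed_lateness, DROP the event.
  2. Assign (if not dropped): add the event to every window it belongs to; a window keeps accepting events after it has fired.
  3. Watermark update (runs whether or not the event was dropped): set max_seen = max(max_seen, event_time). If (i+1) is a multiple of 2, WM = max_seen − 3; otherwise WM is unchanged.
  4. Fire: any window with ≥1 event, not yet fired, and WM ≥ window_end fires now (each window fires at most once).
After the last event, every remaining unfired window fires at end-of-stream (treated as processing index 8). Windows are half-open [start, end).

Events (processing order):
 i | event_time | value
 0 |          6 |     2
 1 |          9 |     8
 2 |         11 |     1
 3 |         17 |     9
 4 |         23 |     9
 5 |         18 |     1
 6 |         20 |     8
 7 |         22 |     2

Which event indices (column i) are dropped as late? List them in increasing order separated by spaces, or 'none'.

none

i=0 t=6 v=2: → [6,11); WM=−∞
i=1 t=9 v=8: → [6,14); WM=6
i=2 t=11 v=1: → [6,16); WM=6
i=3 t=17 v=9: → [17,22); WM=14
i=4 t=23 v=9: → [23,28); WM=14
i=5 t=18 v=1: → [17,23); WM=20
i=6 t=20 v=8: → [17,28); WM=20
i=7 t=22 v=2: → [17,28); WM=20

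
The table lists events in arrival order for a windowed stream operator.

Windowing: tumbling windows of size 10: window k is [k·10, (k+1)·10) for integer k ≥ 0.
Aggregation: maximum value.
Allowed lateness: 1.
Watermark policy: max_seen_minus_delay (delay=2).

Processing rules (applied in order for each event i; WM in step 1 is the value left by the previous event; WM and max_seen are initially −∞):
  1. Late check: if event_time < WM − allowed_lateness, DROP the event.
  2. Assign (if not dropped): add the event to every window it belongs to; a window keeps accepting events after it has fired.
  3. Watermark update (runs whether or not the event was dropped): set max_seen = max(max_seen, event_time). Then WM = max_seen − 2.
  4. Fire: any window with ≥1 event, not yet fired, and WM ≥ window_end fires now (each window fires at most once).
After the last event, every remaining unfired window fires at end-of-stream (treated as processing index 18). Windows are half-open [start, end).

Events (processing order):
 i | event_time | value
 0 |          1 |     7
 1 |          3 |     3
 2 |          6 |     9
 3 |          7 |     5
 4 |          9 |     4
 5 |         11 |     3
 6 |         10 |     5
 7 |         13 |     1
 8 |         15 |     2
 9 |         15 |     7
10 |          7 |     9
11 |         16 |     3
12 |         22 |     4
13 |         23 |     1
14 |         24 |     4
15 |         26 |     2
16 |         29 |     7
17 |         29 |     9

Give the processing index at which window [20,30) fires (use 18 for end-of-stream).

18

i=0 t=1 v=7: → [0,10); WM=-1
i=1 t=3 v=3: → [0,10); WM=1
i=2 t=6 v=9: → [0,10); WM=4
i=3 t=7 v=5: → [0,10); WM=5
i=4 t=9 v=4: → [0,10); WM=7
i=5 t=11 v=3: → [10,20); WM=9
i=6 t=10 v=5: → [10,20); WM=9
i=7 t=13 v=1: → [10,20); WM=11; [0,10) fires=9
i=8 t=15 v=2: → [10,20); WM=13
i=9 t=15 v=7: → [10,20); WM=13
i=10 t=7 v=9: DROP (t<13-1); WM=13
i=11 t=16 v=3: → [10,20); WM=14
i=12 t=22 v=4: → [20,30); WM=20; [10,20) fires=7
i=13 t=23 v=1: → [20,30); WM=21
i=14 t=24 v=4: → [20,30); WM=22
i=15 t=26 v=2: → [20,30); WM=24
i=16 t=29 v=7: → [20,30); WM=27
i=17 t=29 v=9: → [20,30); WM=27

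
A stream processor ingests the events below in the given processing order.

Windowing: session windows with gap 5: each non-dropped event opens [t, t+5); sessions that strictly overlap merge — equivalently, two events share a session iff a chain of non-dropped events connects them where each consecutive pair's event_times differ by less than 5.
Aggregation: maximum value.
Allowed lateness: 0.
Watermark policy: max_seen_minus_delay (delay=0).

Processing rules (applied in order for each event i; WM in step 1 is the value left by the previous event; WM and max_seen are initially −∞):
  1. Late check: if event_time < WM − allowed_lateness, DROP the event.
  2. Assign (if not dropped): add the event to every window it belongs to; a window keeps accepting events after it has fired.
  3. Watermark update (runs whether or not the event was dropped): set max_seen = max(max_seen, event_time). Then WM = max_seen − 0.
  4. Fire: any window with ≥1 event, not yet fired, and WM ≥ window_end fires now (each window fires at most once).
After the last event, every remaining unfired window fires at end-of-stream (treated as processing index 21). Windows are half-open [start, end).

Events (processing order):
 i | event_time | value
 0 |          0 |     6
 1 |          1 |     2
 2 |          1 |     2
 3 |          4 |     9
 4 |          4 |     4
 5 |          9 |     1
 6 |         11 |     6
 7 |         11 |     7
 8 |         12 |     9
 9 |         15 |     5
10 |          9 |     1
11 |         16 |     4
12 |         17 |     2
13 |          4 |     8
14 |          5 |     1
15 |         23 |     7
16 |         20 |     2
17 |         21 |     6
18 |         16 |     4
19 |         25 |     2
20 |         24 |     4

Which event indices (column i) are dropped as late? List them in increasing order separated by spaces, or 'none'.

i=0 t=0 v=6: → [0,5); WM=0
i=1 t=1 v=2: → [0,6); WM=1
i=2 t=1 v=2: → [0,6); WM=1
i=3 t=4 v=9: → [0,9); WM=4
i=4 t=4 v=4: → [0,9); WM=4
i=5 t=9 v=1: → [9,14); WM=9
i=6 t=11 v=6: → [9,16); WM=11
i=7 t=11 v=7: → [9,16); WM=11
i=8 t=12 v=9: → [9,17); WM=12
i=9 t=15 v=5: → [9,20); WM=15
i=10 t=9 v=1: DROP (t<15-0); WM=15
i=11 t=16 v=4: → [9,21); WM=16
i=12 t=17 v=2: → [9,22); WM=17
i=13 t=4 v=8: DROP (t<17-0); WM=17
i=14 t=5 v=1: DROP (t<17-0); WM=17
i=15 t=23 v=7: → [23,28); WM=23
i=16 t=20 v=2: DROP (t<23-0); WM=23
i=17 t=21 v=6: DROP (t<23-0); WM=23
i=18 t=16 v=4: DROP (t<23-0); WM=23
i=19 t=25 v=2: → [23,30); WM=25
i=20 t=24 v=4: DROP (t<25-0); WM=25

10 13 14 16 17 18 20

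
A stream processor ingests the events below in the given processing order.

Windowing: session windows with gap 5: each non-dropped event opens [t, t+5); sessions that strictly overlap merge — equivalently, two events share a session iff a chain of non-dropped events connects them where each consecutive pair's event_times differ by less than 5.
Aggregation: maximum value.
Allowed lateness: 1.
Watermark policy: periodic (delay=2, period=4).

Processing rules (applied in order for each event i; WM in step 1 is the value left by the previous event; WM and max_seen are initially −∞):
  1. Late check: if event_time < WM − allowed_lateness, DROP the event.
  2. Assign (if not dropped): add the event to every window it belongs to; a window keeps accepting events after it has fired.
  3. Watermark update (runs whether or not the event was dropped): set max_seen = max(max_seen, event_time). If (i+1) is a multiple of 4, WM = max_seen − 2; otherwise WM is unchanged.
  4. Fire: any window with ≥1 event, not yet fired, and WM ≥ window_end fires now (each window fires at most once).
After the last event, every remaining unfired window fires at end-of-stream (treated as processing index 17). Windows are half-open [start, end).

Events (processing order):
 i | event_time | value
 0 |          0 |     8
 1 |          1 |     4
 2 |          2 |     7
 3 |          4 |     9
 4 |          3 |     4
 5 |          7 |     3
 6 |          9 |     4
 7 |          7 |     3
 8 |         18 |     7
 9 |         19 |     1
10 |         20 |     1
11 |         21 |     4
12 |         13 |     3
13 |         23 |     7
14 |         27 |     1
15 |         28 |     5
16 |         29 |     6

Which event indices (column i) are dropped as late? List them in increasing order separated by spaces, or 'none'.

12

i=0 t=0 v=8: → [0,5); WM=−∞
i=1 t=1 v=4: → [0,6); WM=−∞
i=2 t=2 v=7: → [0,7); WM=−∞
i=3 t=4 v=9: → [0,9); WM=2
i=4 t=3 v=4: → [0,9); WM=2
i=5 t=7 v=3: → [0,12); WM=2
i=6 t=9 v=4: → [0,14); WM=2
i=7 t=7 v=3: → [0,14); WM=7
i=8 t=18 v=7: → [18,23); WM=7
i=9 t=19 v=1: → [18,24); WM=7
i=10 t=20 v=1: → [18,25); WM=7
i=11 t=21 v=4: → [18,26); WM=19
i=12 t=13 v=3: DROP (t<19-1); WM=19
i=13 t=23 v=7: → [18,28); WM=19
i=14 t=27 v=1: → [18,32); WM=19
i=15 t=28 v=5: → [18,33); WM=26
i=16 t=29 v=6: → [18,34); WM=26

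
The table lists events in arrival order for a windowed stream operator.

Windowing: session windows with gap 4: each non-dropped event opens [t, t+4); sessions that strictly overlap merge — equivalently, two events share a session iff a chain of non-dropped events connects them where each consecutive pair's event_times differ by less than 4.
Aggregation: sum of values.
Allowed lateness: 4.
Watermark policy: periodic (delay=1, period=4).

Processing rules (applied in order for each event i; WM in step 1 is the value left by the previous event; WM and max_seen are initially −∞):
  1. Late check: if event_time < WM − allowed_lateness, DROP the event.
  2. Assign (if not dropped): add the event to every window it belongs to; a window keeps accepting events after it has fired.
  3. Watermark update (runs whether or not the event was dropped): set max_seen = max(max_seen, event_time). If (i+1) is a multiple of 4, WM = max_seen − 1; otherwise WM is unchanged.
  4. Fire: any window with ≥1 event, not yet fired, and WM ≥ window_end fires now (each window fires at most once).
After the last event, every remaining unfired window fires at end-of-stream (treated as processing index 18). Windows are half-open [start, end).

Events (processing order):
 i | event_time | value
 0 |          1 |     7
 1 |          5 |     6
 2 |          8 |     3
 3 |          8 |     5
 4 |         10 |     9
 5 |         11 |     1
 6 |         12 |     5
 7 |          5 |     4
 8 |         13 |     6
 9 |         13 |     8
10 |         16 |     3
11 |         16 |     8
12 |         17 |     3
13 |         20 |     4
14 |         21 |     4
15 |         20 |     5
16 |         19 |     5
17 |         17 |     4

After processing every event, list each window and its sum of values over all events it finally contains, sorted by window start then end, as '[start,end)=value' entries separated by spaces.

[1,5)=7 [5,25)=83

i=0 t=1 v=7: → [1,5); WM=−∞
i=1 t=5 v=6: → [5,9); WM=−∞
i=2 t=8 v=3: → [5,12); WM=−∞
i=3 t=8 v=5: → [5,12); WM=7
i=4 t=10 v=9: → [5,14); WM=7
i=5 t=11 v=1: → [5,15); WM=7
i=6 t=12 v=5: → [5,16); WM=7
i=7 t=5 v=4: → [5,16); WM=11
i=8 t=13 v=6: → [5,17); WM=11
i=9 t=13 v=8: → [5,17); WM=11
i=10 t=16 v=3: → [5,20); WM=11
i=11 t=16 v=8: → [5,20); WM=15
i=12 t=17 v=3: → [5,21); WM=15
i=13 t=20 v=4: → [5,24); WM=15
i=14 t=21 v=4: → [5,25); WM=15
i=15 t=20 v=5: → [5,25); WM=20
i=16 t=19 v=5: → [5,25); WM=20
i=17 t=17 v=4: → [5,25); WM=20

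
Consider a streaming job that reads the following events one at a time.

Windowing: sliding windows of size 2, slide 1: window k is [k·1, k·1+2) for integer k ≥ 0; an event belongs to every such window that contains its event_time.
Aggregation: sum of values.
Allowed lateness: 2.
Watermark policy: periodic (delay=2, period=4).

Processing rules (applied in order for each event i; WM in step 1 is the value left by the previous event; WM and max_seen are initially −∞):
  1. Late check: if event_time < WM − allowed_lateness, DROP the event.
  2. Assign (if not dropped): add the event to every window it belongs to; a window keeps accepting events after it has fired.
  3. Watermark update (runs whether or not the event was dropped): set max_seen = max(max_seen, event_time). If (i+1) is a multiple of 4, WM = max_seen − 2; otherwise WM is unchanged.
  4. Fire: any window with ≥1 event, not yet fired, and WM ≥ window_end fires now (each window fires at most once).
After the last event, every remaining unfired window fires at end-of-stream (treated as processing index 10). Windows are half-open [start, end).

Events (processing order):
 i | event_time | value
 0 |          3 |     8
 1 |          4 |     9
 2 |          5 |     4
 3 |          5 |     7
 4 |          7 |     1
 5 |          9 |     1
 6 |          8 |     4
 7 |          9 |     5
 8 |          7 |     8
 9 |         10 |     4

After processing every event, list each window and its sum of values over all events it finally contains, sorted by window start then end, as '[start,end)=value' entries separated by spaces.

i=0 t=3 v=8: → [3,5),[2,4); WM=−∞
i=1 t=4 v=9: → [4,6),[3,5); WM=−∞
i=2 t=5 v=4: → [5,7),[4,6); WM=−∞
i=3 t=5 v=7: → [5,7),[4,6); WM=3
i=4 t=7 v=1: → [7,9),[6,8); WM=3
i=5 t=9 v=1: → [9,11),[8,10); WM=3
i=6 t=8 v=4: → [8,10),[7,9); WM=3
i=7 t=9 v=5: → [9,11),[8,10); WM=7; [2,4) fires=8 [3,5) fires=17 [4,6) fires=20 [5,7) fires=11
i=8 t=7 v=8: → [7,9),[6,8); WM=7
i=9 t=10 v=4: → [10,12),[9,11); WM=7

[2,4)=8 [3,5)=17 [4,6)=20 [5,7)=11 [6,8)=9 [7,9)=13 [8,10)=10 [9,11)=10 [10,12)=4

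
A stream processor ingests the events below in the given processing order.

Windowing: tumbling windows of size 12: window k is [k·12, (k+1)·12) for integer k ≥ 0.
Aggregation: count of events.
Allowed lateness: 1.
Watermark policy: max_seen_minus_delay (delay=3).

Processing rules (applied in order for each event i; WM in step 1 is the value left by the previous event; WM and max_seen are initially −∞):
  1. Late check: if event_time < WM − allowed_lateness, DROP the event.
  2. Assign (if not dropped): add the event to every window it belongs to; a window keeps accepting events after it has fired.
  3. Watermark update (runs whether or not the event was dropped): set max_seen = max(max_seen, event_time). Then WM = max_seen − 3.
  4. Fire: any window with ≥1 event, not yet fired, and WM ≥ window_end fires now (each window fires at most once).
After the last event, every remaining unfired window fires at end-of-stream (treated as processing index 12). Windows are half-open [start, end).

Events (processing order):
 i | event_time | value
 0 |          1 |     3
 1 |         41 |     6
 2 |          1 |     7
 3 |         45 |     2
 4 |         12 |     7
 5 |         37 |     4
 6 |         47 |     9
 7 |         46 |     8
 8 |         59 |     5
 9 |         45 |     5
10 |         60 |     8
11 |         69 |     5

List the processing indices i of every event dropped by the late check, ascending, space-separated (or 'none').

2 4 5 9

i=0 t=1 v=3: → [0,12); WM=-2
i=1 t=41 v=6: → [36,48); WM=38; [0,12) fires=1
i=2 t=1 v=7: DROP (t<38-1); WM=38
i=3 t=45 v=2: → [36,48); WM=42
i=4 t=12 v=7: DROP (t<42-1); WM=42
i=5 t=37 v=4: DROP (t<42-1); WM=42
i=6 t=47 v=9: → [36,48); WM=44
i=7 t=46 v=8: → [36,48); WM=44
i=8 t=59 v=5: → [48,60); WM=56; [36,48) fires=4
i=9 t=45 v=5: DROP (t<56-1); WM=56
i=10 t=60 v=8: → [60,72); WM=57
i=11 t=69 v=5: → [60,72); WM=66; [48,60) fires=1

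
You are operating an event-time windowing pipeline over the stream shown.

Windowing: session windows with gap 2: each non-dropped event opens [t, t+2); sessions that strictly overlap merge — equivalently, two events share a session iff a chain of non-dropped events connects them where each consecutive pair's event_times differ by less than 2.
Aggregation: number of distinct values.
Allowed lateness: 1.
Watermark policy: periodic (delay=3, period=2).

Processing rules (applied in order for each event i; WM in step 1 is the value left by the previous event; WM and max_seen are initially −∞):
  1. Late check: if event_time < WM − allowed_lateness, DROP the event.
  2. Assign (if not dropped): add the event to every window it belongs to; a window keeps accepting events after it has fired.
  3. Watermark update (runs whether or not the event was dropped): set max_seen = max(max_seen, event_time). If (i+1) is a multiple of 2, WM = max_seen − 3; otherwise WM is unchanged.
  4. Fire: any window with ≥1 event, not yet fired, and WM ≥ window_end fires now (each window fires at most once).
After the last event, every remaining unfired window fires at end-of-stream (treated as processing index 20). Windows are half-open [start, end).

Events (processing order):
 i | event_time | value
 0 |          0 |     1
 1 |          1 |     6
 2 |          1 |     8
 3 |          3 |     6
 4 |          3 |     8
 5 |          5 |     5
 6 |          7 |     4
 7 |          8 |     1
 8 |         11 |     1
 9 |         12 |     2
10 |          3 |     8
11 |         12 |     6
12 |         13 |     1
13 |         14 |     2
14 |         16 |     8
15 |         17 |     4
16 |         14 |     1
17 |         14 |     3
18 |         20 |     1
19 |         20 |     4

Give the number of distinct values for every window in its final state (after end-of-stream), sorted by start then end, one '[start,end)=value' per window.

i=0 t=0 v=1: → [0,2); WM=−∞
i=1 t=1 v=6: → [0,3); WM=-2
i=2 t=1 v=8: → [0,3); WM=-2
i=3 t=3 v=6: → [3,5); WM=0
i=4 t=3 v=8: → [3,5); WM=0
i=5 t=5 v=5: → [5,7); WM=2
i=6 t=7 v=4: → [7,9); WM=2
i=7 t=8 v=1: → [7,10); WM=5
i=8 t=11 v=1: → [11,13); WM=5
i=9 t=12 v=2: → [11,14); WM=9
i=10 t=3 v=8: DROP (t<9-1); WM=9
i=11 t=12 v=6: → [11,14); WM=9
i=12 t=13 v=1: → [11,15); WM=9
i=13 t=14 v=2: → [11,16); WM=11
i=14 t=16 v=8: → [16,18); WM=11
i=15 t=17 v=4: → [16,19); WM=14
i=16 t=14 v=1: → [11,16); WM=14
i=17 t=14 v=3: → [11,16); WM=14
i=18 t=20 v=1: → [20,22); WM=14
i=19 t=20 v=4: → [20,22); WM=17

[0,3)=3 [3,5)=2 [5,7)=1 [7,10)=2 [11,16)=4 [16,19)=2 [20,22)=2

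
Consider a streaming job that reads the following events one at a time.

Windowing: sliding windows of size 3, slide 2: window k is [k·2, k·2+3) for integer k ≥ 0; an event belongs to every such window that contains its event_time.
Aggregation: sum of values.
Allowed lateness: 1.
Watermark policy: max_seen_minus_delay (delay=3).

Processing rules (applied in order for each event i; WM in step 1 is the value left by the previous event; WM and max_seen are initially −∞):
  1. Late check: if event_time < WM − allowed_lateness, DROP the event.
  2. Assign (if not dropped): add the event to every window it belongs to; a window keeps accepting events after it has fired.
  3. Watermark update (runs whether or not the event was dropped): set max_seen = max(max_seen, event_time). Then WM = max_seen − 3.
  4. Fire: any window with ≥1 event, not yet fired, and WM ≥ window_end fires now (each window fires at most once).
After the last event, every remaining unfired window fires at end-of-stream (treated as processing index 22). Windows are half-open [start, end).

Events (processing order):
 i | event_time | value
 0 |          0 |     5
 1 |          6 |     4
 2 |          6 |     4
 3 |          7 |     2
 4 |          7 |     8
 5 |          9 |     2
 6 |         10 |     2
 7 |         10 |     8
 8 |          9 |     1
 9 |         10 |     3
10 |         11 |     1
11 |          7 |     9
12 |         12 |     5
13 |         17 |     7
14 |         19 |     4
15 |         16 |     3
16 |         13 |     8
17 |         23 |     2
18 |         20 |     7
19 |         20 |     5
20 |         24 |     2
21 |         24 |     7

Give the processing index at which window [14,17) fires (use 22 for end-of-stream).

i=0 t=0 v=5: → [0,3); WM=-3
i=1 t=6 v=4: → [6,9),[4,7); WM=3; [0,3) fires=5
i=2 t=6 v=4: → [6,9),[4,7); WM=3
i=3 t=7 v=2: → [6,9); WM=4
i=4 t=7 v=8: → [6,9); WM=4
i=5 t=9 v=2: → [8,11); WM=6
i=6 t=10 v=2: → [10,13),[8,11); WM=7; [4,7) fires=8
i=7 t=10 v=8: → [10,13),[8,11); WM=7
i=8 t=9 v=1: → [8,11); WM=7
i=9 t=10 v=3: → [10,13),[8,11); WM=7
i=10 t=11 v=1: → [10,13); WM=8
i=11 t=7 v=9: → [6,9); WM=8
i=12 t=12 v=5: → [12,15),[10,13); WM=9; [6,9) fires=27
i=13 t=17 v=7: → [16,19); WM=14; [8,11) fires=16 [10,13) fires=19
i=14 t=19 v=4: → [18,21); WM=16; [12,15) fires=5
i=15 t=16 v=3: → [16,19),[14,17); WM=16
i=16 t=13 v=8: DROP (t<16-1); WM=16
i=17 t=23 v=2: → [22,25); WM=20; [14,17) fires=3 [16,19) fires=10
i=18 t=20 v=7: → [20,23),[18,21); WM=20
i=19 t=20 v=5: → [20,23),[18,21); WM=20
i=20 t=24 v=2: → [24,27),[22,25); WM=21; [18,21) fires=16
i=21 t=24 v=7: → [24,27),[22,25); WM=21

17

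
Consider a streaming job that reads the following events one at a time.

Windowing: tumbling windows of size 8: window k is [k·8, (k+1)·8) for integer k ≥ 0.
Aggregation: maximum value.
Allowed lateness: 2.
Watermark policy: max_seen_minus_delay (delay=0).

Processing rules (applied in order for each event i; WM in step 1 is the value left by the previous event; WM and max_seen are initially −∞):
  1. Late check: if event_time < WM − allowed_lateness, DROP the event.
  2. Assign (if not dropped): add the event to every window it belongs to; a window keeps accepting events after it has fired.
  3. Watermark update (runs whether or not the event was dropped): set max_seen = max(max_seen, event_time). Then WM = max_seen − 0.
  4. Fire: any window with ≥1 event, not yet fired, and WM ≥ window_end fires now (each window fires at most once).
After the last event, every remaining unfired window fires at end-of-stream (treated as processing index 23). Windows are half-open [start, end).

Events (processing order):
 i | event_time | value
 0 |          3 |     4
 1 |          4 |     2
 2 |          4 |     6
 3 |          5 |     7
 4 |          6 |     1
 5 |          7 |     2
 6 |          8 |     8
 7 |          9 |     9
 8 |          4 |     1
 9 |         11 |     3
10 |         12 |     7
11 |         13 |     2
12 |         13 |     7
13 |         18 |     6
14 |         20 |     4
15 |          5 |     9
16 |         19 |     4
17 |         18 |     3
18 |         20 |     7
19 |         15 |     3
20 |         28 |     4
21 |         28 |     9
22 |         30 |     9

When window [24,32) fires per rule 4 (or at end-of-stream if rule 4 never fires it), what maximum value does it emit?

i=0 t=3 v=4: → [0,8); WM=3
i=1 t=4 v=2: → [0,8); WM=4
i=2 t=4 v=6: → [0,8); WM=4
i=3 t=5 v=7: → [0,8); WM=5
i=4 t=6 v=1: → [0,8); WM=6
i=5 t=7 v=2: → [0,8); WM=7
i=6 t=8 v=8: → [8,16); WM=8; [0,8) fires=7
i=7 t=9 v=9: → [8,16); WM=9
i=8 t=4 v=1: DROP (t<9-2); WM=9
i=9 t=11 v=3: → [8,16); WM=11
i=10 t=12 v=7: → [8,16); WM=12
i=11 t=13 v=2: → [8,16); WM=13
i=12 t=13 v=7: → [8,16); WM=13
i=13 t=18 v=6: → [16,24); WM=18; [8,16) fires=9
i=14 t=20 v=4: → [16,24); WM=20
i=15 t=5 v=9: DROP (t<20-2); WM=20
i=16 t=19 v=4: → [16,24); WM=20
i=17 t=18 v=3: → [16,24); WM=20
i=18 t=20 v=7: → [16,24); WM=20
i=19 t=15 v=3: DROP (t<20-2); WM=20
i=20 t=28 v=4: → [24,32); WM=28; [16,24) fires=7
i=21 t=28 v=9: → [24,32); WM=28
i=22 t=30 v=9: → [24,32); WM=30

9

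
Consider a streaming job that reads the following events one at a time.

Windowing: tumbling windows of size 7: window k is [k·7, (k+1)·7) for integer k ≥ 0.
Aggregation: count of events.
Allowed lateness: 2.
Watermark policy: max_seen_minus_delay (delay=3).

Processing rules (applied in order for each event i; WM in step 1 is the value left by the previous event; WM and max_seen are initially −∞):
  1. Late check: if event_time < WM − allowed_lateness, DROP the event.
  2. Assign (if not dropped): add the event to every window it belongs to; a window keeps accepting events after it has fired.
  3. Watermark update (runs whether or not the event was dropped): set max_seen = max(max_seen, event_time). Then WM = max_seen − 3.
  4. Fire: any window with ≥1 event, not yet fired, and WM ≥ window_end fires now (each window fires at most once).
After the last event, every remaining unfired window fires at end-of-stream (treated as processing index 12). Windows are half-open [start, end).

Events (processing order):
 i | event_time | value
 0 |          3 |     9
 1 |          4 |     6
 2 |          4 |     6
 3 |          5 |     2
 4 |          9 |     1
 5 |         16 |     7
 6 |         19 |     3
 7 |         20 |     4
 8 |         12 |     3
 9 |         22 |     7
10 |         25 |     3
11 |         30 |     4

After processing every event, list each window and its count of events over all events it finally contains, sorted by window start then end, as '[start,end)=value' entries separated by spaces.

[0,7)=4 [7,14)=1 [14,21)=3 [21,28)=2 [28,35)=1

i=0 t=3 v=9: → [0,7); WM=0
i=1 t=4 v=6: → [0,7); WM=1
i=2 t=4 v=6: → [0,7); WM=1
i=3 t=5 v=2: → [0,7); WM=2
i=4 t=9 v=1: → [7,14); WM=6
i=5 t=16 v=7: → [14,21); WM=13; [0,7) fires=4
i=6 t=19 v=3: → [14,21); WM=16; [7,14) fires=1
i=7 t=20 v=4: → [14,21); WM=17
i=8 t=12 v=3: DROP (t<17-2); WM=17
i=9 t=22 v=7: → [21,28); WM=19
i=10 t=25 v=3: → [21,28); WM=22; [14,21) fires=3
i=11 t=30 v=4: → [28,35); WM=27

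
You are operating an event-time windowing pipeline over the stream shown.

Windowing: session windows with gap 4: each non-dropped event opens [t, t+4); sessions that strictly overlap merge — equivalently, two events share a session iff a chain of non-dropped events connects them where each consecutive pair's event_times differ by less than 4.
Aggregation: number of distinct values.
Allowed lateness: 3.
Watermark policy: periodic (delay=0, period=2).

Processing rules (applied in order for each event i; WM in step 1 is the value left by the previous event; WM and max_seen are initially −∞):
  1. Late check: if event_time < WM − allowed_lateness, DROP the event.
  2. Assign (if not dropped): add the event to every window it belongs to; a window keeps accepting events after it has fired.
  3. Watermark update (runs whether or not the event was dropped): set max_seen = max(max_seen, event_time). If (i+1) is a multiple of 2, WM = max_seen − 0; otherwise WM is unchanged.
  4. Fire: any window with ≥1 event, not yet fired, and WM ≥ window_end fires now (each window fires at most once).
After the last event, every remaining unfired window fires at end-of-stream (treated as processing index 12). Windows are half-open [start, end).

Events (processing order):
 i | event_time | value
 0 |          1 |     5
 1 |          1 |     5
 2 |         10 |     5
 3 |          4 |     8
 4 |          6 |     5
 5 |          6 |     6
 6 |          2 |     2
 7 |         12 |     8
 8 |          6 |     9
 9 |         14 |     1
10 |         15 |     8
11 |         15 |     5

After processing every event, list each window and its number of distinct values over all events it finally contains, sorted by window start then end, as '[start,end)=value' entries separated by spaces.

[1,8)=2 [10,19)=3

i=0 t=1 v=5: → [1,5); WM=−∞
i=1 t=1 v=5: → [1,5); WM=1
i=2 t=10 v=5: → [10,14); WM=1
i=3 t=4 v=8: → [1,8); WM=10
i=4 t=6 v=5: DROP (t<10-3); WM=10
i=5 t=6 v=6: DROP (t<10-3); WM=10
i=6 t=2 v=2: DROP (t<10-3); WM=10
i=7 t=12 v=8: → [10,16); WM=12
i=8 t=6 v=9: DROP (t<12-3); WM=12
i=9 t=14 v=1: → [10,18); WM=14
i=10 t=15 v=8: → [10,19); WM=14
i=11 t=15 v=5: → [10,19); WM=15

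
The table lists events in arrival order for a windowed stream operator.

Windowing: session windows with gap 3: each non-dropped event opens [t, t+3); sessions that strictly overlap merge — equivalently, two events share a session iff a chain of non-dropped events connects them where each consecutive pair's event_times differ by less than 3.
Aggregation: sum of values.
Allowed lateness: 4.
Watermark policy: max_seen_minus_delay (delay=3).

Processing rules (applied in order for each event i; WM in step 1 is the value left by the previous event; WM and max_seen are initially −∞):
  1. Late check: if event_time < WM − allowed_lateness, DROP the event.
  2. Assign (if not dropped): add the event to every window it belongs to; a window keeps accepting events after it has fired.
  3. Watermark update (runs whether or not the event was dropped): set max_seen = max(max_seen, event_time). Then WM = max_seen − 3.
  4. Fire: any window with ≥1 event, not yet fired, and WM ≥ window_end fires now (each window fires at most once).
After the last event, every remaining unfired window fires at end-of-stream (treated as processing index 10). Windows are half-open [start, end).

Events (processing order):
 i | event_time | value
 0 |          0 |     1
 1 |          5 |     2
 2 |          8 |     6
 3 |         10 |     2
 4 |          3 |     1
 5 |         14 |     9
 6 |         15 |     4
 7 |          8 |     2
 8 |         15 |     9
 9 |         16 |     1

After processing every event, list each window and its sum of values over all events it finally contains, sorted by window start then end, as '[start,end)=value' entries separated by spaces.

i=0 t=0 v=1: → [0,3); WM=-3
i=1 t=5 v=2: → [5,8); WM=2
i=2 t=8 v=6: → [8,11); WM=5
i=3 t=10 v=2: → [8,13); WM=7
i=4 t=3 v=1: → [3,8); WM=7
i=5 t=14 v=9: → [14,17); WM=11
i=6 t=15 v=4: → [14,18); WM=12
i=7 t=8 v=2: → [8,13); WM=12
i=8 t=15 v=9: → [14,18); WM=12
i=9 t=16 v=1: → [14,19); WM=13

[0,3)=1 [3,8)=3 [8,13)=10 [14,19)=23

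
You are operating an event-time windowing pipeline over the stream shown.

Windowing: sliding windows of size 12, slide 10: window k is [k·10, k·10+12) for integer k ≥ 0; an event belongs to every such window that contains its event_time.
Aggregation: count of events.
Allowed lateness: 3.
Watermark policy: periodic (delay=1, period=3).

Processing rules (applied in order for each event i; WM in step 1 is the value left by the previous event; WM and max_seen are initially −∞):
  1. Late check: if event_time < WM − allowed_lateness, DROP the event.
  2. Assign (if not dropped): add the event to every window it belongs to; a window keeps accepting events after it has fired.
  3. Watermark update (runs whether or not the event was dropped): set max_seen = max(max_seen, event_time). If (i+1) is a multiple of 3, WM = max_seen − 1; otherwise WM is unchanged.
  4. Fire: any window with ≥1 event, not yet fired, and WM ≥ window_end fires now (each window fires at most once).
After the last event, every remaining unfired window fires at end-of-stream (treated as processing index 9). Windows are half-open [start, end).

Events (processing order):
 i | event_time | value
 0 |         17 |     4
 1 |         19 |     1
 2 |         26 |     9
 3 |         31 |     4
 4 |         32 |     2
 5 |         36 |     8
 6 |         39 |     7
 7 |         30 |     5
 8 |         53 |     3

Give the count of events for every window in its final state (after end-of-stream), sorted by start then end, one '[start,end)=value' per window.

i=0 t=17 v=4: → [10,22); WM=−∞
i=1 t=19 v=1: → [10,22); WM=−∞
i=2 t=26 v=9: → [20,32); WM=25; [10,22) fires=2
i=3 t=31 v=4: → [30,42),[20,32); WM=25
i=4 t=32 v=2: → [30,42); WM=25
i=5 t=36 v=8: → [30,42); WM=35; [20,32) fires=2
i=6 t=39 v=7: → [30,42); WM=35
i=7 t=30 v=5: DROP (t<35-3); WM=35
i=8 t=53 v=3: → [50,62); WM=52; [30,42) fires=4

[10,22)=2 [20,32)=2 [30,42)=4 [50,62)=1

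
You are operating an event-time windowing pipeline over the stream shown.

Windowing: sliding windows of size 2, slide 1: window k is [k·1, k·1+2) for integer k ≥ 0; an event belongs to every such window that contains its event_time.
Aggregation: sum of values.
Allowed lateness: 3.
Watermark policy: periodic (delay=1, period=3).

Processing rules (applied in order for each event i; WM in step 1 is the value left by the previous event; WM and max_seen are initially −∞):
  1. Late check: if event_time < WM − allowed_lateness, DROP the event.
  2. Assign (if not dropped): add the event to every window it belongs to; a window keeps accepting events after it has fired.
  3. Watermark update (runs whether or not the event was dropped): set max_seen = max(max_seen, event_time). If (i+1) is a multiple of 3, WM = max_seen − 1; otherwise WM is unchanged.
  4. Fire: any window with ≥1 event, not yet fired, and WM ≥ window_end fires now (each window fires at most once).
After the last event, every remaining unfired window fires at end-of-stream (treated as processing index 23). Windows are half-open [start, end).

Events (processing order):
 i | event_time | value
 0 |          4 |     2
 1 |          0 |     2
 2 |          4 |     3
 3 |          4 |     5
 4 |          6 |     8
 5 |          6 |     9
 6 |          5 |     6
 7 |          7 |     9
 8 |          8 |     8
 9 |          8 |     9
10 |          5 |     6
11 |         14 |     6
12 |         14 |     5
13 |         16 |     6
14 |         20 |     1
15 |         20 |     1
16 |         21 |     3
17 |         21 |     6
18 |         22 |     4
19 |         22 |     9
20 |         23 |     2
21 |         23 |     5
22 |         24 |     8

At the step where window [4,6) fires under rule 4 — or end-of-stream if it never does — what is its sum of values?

i=0 t=4 v=2: → [4,6),[3,5); WM=−∞
i=1 t=0 v=2: → [0,2); WM=−∞
i=2 t=4 v=3: → [4,6),[3,5); WM=3; [0,2) fires=2
i=3 t=4 v=5: → [4,6),[3,5); WM=3
i=4 t=6 v=8: → [6,8),[5,7); WM=3
i=5 t=6 v=9: → [6,8),[5,7); WM=5; [3,5) fires=10
i=6 t=5 v=6: → [5,7),[4,6); WM=5
i=7 t=7 v=9: → [7,9),[6,8); WM=5
i=8 t=8 v=8: → [8,10),[7,9); WM=7; [4,6) fires=16 [5,7) fires=23
i=9 t=8 v=9: → [8,10),[7,9); WM=7
i=10 t=5 v=6: → [5,7),[4,6); WM=7
i=11 t=14 v=6: → [14,16),[13,15); WM=13; [6,8) fires=26 [7,9) fires=26 [8,10) fires=17
i=12 t=14 v=5: → [14,16),[13,15); WM=13
i=13 t=16 v=6: → [16,18),[15,17); WM=13
i=14 t=20 v=1: → [20,22),[19,21); WM=19; [13,15) fires=11 [14,16) fires=11 [15,17) fires=6 [16,18) fires=6
i=15 t=20 v=1: → [20,22),[19,21); WM=19
i=16 t=21 v=3: → [21,23),[20,22); WM=19
i=17 t=21 v=6: → [21,23),[20,22); WM=20
i=18 t=22 v=4: → [22,24),[21,23); WM=20
i=19 t=22 v=9: → [22,24),[21,23); WM=20
i=20 t=23 v=2: → [23,25),[22,24); WM=22; [19,21) fires=2 [20,22) fires=11
i=21 t=23 v=5: → [23,25),[22,24); WM=22
i=22 t=24 v=8: → [24,26),[23,25); WM=22

16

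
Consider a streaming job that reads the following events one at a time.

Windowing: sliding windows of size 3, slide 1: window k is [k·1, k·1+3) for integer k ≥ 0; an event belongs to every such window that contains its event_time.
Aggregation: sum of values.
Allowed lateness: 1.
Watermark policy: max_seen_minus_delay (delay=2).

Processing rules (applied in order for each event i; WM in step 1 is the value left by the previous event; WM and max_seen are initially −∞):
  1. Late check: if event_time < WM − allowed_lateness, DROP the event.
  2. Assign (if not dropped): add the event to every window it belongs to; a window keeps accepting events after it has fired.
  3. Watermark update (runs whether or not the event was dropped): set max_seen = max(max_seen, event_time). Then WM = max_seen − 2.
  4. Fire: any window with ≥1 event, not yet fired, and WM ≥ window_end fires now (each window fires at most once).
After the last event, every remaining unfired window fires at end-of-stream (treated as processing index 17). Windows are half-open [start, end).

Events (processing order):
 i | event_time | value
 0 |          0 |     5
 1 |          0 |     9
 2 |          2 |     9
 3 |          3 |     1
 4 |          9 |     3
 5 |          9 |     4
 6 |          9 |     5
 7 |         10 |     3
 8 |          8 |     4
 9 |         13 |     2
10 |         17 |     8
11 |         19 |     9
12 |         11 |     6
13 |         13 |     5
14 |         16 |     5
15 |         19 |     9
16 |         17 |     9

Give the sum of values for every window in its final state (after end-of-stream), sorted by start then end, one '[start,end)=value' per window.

i=0 t=0 v=5: → [0,3); WM=-2
i=1 t=0 v=9: → [0,3); WM=-2
i=2 t=2 v=9: → [2,5),[1,4),[0,3); WM=0
i=3 t=3 v=1: → [3,6),[2,5),[1,4); WM=1
i=4 t=9 v=3: → [9,12),[8,11),[7,10); WM=7; [0,3) fires=23 [1,4) fires=10 [2,5) fires=10 [3,6) fires=1
i=5 t=9 v=4: → [9,12),[8,11),[7,10); WM=7
i=6 t=9 v=5: → [9,12),[8,11),[7,10); WM=7
i=7 t=10 v=3: → [10,13),[9,12),[8,11); WM=8
i=8 t=8 v=4: → [8,11),[7,10),[6,9); WM=8
i=9 t=13 v=2: → [13,16),[12,15),[11,14); WM=11; [6,9) fires=4 [7,10) fires=16 [8,11) fires=19
i=10 t=17 v=8: → [17,20),[16,19),[15,18); WM=15; [9,12) fires=15 [10,13) fires=3 [11,14) fires=2 [12,15) fires=2
i=11 t=19 v=9: → [19,22),[18,21),[17,20); WM=17; [13,16) fires=2
i=12 t=11 v=6: DROP (t<17-1); WM=17
i=13 t=13 v=5: DROP (t<17-1); WM=17
i=14 t=16 v=5: → [16,19),[15,18),[14,17); WM=17; [14,17) fires=5
i=15 t=19 v=9: → [19,22),[18,21),[17,20); WM=17
i=16 t=17 v=9: → [17,20),[16,19),[15,18); WM=17

[0,3)=23 [1,4)=10 [2,5)=10 [3,6)=1 [6,9)=4 [7,10)=16 [8,11)=19 [9,12)=15 [10,13)=3 [11,14)=2 [12,15)=2 [13,16)=2 [14,17)=5 [15,18)=22 [16,19)=22 [17,20)=35 [18,21)=18 [19,22)=18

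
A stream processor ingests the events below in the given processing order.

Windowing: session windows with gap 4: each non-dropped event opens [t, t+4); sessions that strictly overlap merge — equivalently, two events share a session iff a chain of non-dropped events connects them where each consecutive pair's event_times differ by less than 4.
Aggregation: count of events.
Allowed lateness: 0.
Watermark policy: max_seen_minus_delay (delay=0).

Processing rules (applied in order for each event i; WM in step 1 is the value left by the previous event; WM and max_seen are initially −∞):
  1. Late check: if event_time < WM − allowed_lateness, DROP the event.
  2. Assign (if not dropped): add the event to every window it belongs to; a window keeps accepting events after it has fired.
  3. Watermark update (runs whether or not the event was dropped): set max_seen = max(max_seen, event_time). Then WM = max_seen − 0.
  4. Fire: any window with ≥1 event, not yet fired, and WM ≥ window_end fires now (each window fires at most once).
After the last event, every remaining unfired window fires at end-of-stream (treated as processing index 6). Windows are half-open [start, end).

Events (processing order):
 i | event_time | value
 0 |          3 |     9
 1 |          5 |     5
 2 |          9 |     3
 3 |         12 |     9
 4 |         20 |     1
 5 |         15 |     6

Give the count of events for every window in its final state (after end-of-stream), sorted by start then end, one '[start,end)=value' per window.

i=0 t=3 v=9: → [3,7); WM=3
i=1 t=5 v=5: → [3,9); WM=5
i=2 t=9 v=3: → [9,13); WM=9
i=3 t=12 v=9: → [9,16); WM=12
i=4 t=20 v=1: → [20,24); WM=20
i=5 t=15 v=6: DROP (t<20-0); WM=20

[3,9)=2 [9,16)=2 [20,24)=1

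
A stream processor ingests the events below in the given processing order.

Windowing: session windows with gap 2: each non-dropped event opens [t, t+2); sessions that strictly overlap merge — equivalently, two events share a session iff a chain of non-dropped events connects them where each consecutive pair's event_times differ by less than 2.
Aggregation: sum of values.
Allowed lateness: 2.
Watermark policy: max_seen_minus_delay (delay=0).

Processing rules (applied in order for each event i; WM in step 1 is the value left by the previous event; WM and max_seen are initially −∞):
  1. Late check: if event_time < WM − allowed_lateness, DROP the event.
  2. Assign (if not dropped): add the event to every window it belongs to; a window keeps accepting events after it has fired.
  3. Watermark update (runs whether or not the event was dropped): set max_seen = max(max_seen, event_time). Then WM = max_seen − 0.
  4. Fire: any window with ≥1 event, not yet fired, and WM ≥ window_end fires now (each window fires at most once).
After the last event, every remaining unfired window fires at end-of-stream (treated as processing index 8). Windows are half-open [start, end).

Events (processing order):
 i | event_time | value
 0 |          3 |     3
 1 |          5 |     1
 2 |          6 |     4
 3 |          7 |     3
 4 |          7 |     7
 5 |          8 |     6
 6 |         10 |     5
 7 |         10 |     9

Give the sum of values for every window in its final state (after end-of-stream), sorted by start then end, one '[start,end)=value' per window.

[3,5)=3 [5,10)=21 [10,12)=14

i=0 t=3 v=3: → [3,5); WM=3
i=1 t=5 v=1: → [5,7); WM=5
i=2 t=6 v=4: → [5,8); WM=6
i=3 t=7 v=3: → [5,9); WM=7
i=4 t=7 v=7: → [5,9); WM=7
i=5 t=8 v=6: → [5,10); WM=8
i=6 t=10 v=5: → [10,12); WM=10
i=7 t=10 v=9: → [10,12); WM=10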